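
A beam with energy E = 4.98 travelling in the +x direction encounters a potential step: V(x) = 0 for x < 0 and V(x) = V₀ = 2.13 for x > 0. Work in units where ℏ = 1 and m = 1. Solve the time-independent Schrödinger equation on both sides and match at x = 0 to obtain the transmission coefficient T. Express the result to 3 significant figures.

The wavenumbers are k₁ = √(2mE)/ℏ = 3.156 on the left and k₂ = √(2m(E − V₀))/ℏ = 2.387 on the right.
Continuity of ψ and ψ′ at the step yields the reflection amplitude r = (k₁ − k₂)/(k₁ + k₂) = 0.1386; thus R = |r|² = 0.01922, T = 0.9808.

T = 0.981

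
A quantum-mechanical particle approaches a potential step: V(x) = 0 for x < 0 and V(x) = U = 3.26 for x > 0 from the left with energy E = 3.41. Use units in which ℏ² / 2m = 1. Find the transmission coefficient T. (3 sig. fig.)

On each side the TISE gives plane waves with k = √(2m(E − V))/ℏ: k₁ = √(2·½·3.41) = 1.847, k₂ = √(2·½·0.15) = 0.3873.
Matching ψ and ψ′ at x = 0 gives r = (k₁ − k₂)/(k₁ + k₂), so R = r² = 0.4267 and T = 1 − R = 0.5733.

T = 0.573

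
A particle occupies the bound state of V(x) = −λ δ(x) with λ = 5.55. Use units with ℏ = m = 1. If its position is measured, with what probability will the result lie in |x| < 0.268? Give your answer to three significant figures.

The normalised bound state is ψ = √κ e^{−κ|x|} with κ = mλ/ℏ² = 5.550.
P(|x| < d) = ∫_{−d}^{d} κ e^{−2κ|x|} dx = 1 − e^{−2κd} = 1 − e^{−2.975} = 0.9489.

P = 0.949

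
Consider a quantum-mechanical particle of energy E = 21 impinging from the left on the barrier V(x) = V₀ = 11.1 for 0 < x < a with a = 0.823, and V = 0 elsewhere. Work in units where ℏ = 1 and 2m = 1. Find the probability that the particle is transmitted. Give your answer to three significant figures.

T = 0.961

E > V₀: inside the barrier k₂ = √(2m(E − V₀))/ℏ = 3.146, k₂a = 2.590.
T = [1 + V₀² sin²(k₂a) / (4E(E − V₀))]⁻¹ = 1/1.041 = 0.961.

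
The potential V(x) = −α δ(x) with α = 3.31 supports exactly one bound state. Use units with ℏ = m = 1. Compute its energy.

E = -5.48

The bound state is ψ(x) = √κ e^{−κ|x|}. The derivative jump ψ'(0⁺) − ψ'(0⁻) = −(2mα/ℏ²)ψ(0) fixes κ = mα/ℏ² = 3.310.
Then E = −ℏ²κ²/(2m) = −mα²/(2ℏ²) = -5.478.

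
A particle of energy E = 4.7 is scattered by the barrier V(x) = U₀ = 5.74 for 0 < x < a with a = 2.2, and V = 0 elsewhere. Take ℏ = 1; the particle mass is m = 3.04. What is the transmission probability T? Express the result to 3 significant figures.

T = 0.0000372

Since E < U₀ the interior solution is evanescent with decay constant κ = √(2m(U₀ − E))/ℏ = 2.515.
κa = 5.532, sinh(κa) = 126.3.
The exact tunnelling result is T⁻¹ = 1 + U₀² sinh²(κa) / [4E(U₀ − E)] = 26900, so T = 0.0000372.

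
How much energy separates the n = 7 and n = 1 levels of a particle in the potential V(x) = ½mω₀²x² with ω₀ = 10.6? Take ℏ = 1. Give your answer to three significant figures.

ΔE = 63.6

E_n = ℏω₀(n + ½), so ΔE = (7 − 1) ℏω₀ = 6 × 10.6 = 63.60.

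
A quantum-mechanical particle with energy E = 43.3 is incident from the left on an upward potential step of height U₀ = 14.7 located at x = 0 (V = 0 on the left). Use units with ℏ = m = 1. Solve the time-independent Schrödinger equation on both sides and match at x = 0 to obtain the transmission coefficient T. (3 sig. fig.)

T = 0.989

The wavenumbers are k₁ = √(2mE)/ℏ = 9.306 on the left and k₂ = √(2m(E − U₀))/ℏ = 7.563 on the right.
Matching ψ and ψ′ at x = 0 gives r = (k₁ − k₂)/(k₁ + k₂), so R = r² = 0.01067 and T = 1 − R = 0.9893.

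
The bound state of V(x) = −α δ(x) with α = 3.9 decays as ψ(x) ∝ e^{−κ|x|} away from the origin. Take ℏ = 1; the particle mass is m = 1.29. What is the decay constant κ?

Integrate −(ℏ²/2m)ψ'' − αδ(x)ψ = Eψ from −ε to +ε: the ψ'' term gives ψ'(0⁺) − ψ'(0⁻) and the δ term gives −(2mα/ℏ²)ψ(0).
With ψ ∝ e^{−κ|x|} this yields −2κ = −2mα/ℏ², so κ = mα/ℏ² = 5.031.

κ = 5.03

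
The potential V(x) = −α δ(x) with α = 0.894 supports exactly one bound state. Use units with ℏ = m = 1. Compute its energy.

E = -0.400

The bound state is ψ(x) = √κ e^{−κ|x|}. The derivative jump ψ'(0⁺) − ψ'(0⁻) = −(2mα/ℏ²)ψ(0) fixes κ = mα/ℏ² = 0.8940.
Then E = −ℏ²κ²/(2m) = −mα²/(2ℏ²) = -0.3996.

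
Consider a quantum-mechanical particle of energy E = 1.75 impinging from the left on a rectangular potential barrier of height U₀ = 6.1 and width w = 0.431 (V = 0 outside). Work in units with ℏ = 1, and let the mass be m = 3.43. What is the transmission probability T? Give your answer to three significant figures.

T = 0.0292

Since E < U₀ the interior solution is evanescent with decay constant κ = √(2m(U₀ − E))/ℏ = 5.463.
κw = 2.354, sinh(κw) = 5.219.
The exact tunnelling result is T⁻¹ = 1 + U₀² sinh²(κw) / [4E(U₀ − E)] = 34.28, so T = 0.0292.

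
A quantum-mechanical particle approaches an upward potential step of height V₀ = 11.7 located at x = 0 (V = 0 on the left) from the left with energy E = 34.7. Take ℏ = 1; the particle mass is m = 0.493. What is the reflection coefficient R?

The wavenumbers are k₁ = √(2mE)/ℏ = 5.849 on the left and k₂ = √(2m(E − V₀))/ℏ = 4.762 on the right.
Continuity of ψ and ψ′ at the step yields the reflection amplitude r = (k₁ − k₂)/(k₁ + k₂) = 0.1025; thus R = |r|² = 0.01050, T = 0.9895.

R = 0.0105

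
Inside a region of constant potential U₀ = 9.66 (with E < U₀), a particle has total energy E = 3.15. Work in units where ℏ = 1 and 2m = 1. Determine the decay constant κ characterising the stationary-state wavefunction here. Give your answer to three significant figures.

Since E < U₀ the TISE in this region is ψ'' = κ²ψ with κ = √(2m(U₀ − E))/ℏ.
κ = √(2 × 0.5 × 6.51) = 2.551.

κ = 2.55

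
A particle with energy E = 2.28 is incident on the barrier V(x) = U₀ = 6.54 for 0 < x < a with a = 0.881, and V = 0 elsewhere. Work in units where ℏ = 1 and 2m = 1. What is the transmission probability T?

Since E < U₀ the interior solution is evanescent with decay constant κ = √(2m(U₀ − E))/ℏ = 2.064.
κa = 1.818, sinh(κa) = 3.000.
The exact tunnelling result is T⁻¹ = 1 + U₀² sinh²(κa) / [4E(U₀ − E)] = 10.91, so T = 0.0917.

T = 0.0917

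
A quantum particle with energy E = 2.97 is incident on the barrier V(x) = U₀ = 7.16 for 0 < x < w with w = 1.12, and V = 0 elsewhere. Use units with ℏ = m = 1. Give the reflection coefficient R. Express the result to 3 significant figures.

Since E < U₀ the interior solution is evanescent with decay constant κ = √(2m(U₀ − E))/ℏ = 2.895.
κw = 3.242, sinh(κw) = 12.78.
The exact tunnelling result is T⁻¹ = 1 + U₀² sinh²(κw) / [4E(U₀ − E)] = 169.1, so T = 0.00591.
R = 1 − T = 0.994.

R = 0.994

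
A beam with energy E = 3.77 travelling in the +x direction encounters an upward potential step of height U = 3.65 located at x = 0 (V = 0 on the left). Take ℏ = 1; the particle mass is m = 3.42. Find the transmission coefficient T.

T = 0.514

The wavenumbers are k₁ = √(2mE)/ℏ = 5.078 on the left and k₂ = √(2m(E − U))/ℏ = 0.9060 on the right.
Matching ψ and ψ′ at x = 0 gives r = (k₁ − k₂)/(k₁ + k₂), so R = r² = 0.4861 and T = 1 − R = 0.5139.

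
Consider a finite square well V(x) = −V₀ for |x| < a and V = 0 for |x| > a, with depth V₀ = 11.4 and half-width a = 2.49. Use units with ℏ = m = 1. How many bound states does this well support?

Define the well-strength parameter z₀ = (a/ℏ)√(2mV₀) = 2.49 × √(2·1·11.4) = 11.89.
A new bound state (alternating even/odd) appears each time z₀ passes a multiple of π/2, so N = ⌊2z₀/π⌋ + 1 = ⌊7.569⌋ + 1 = 8.

N = 8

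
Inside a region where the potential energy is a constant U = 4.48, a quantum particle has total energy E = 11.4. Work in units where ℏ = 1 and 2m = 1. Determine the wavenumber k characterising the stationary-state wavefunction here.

k = 2.63

With E > U the solution is oscillatory, ψ ∝ e^{±ikx} with k = √(2m(E − U))/ℏ.
k = √(2 × 0.5 × 6.92) = 2.631.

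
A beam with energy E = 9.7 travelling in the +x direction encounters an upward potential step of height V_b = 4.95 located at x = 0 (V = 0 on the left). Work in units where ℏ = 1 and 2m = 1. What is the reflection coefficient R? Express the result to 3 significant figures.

R = 0.0312

The wavenumbers are k₁ = √(2mE)/ℏ = 3.114 on the left and k₂ = √(2m(E − V_b))/ℏ = 2.179 on the right.
Matching ψ and ψ′ at x = 0 gives r = (k₁ − k₂)/(k₁ + k₂), so R = r² = 0.03120 and T = 1 − R = 0.9688.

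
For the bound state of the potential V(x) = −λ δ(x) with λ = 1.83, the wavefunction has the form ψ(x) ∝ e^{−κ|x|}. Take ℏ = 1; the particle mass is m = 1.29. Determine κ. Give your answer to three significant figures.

Integrate −(ℏ²/2m)ψ'' − λδ(x)ψ = Eψ from −ε to +ε: the ψ'' term gives ψ'(0⁺) − ψ'(0⁻) and the δ term gives −(2mλ/ℏ²)ψ(0).
With ψ ∝ e^{−κ|x|} this yields −2κ = −2mλ/ℏ², so κ = mλ/ℏ² = 2.361.

κ = 2.36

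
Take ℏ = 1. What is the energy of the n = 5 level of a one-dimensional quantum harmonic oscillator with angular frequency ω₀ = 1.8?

The oscillator eigenvalues are E_n = ℏω₀(n + ½), so E_5 = 1.8 × 5.5 = 9.900.

E = 9.90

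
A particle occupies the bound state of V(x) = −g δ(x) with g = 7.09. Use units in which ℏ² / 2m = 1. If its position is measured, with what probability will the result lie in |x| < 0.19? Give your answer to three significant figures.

The normalised bound state is ψ = √κ e^{−κ|x|} with κ = mg/ℏ² = 3.545.
P(|x| < d) = ∫_{−d}^{d} κ e^{−2κ|x|} dx = 1 − e^{−2κd} = 1 − e^{−1.347} = 0.7400.

P = 0.740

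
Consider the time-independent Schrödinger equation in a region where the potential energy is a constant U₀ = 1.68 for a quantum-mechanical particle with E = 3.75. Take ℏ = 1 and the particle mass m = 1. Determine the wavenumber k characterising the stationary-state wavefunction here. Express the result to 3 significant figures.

With E > U₀ the solution is oscillatory, ψ ∝ e^{±ikx} with k = √(2m(E − U₀))/ℏ.
k = √(2 × 1 × 2.07) = 2.035.

k = 2.03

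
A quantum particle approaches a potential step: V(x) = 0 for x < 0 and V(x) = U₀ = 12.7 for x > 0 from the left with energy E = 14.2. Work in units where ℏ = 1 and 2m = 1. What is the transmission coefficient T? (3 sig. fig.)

On each side the TISE gives plane waves with k = √(2m(E − V))/ℏ: k₁ = √(2·½·14.2) = 3.768, k₂ = √(2·½·1.5) = 1.225.
Continuity of ψ and ψ′ at the step yields the reflection amplitude r = (k₁ − k₂)/(k₁ + k₂) = 0.5094; thus R = |r|² = 0.2595, T = 0.7405.

T = 0.740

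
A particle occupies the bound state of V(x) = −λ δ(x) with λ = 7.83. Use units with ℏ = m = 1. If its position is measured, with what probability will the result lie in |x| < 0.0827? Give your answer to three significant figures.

The normalised bound state is ψ = √κ e^{−κ|x|} with κ = mλ/ℏ² = 7.830.
P(|x| < d) = ∫_{−d}^{d} κ e^{−2κ|x|} dx = 1 − e^{−2κd} = 1 − e^{−1.295} = 0.7261.

P = 0.726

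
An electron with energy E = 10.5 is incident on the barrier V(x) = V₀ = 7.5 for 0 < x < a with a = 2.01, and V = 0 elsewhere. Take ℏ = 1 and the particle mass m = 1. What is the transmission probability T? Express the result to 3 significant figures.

E > V₀: inside the barrier k₂ = √(2m(E − V₀))/ℏ = 2.449, k₂a = 4.923.
T = [1 + V₀² sin²(k₂a) / (4E(E − V₀))]⁻¹ = 1/1.427 = 0.701.

T = 0.701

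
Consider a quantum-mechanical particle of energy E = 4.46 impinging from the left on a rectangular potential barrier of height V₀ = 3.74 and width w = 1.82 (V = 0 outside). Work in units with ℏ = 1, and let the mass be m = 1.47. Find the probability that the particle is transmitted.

T = 0.804

Above the barrier the interior wavenumber is k₂ = √(2m(E − V₀))/ℏ = 1.455, giving phase k₂w = 2.648.
T = [1 + V₀² sin²(k₂w) / (4E(E − V₀))]⁻¹ = 1/1.244 = 0.804.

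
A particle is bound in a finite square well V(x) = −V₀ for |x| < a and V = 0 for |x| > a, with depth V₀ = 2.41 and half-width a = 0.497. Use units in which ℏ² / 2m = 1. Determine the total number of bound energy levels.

The dimensionless depth is z₀ = a√(2mV₀)/ℏ = 0.497 × √(2.410) = 0.7716.
A new bound state (alternating even/odd) appears each time z₀ passes a multiple of π/2, so N = ⌊2z₀/π⌋ + 1 = ⌊0.4912⌋ + 1 = 1.

N = 1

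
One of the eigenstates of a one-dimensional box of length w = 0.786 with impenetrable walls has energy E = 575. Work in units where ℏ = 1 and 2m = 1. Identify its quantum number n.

n = 6

From E_n = n²π²ℏ²/(2mw²) invert to n = √(2mw²E)/(πℏ).
n = (0.786/π) × √(2 × 0.5 × 575) = 5.999 → n = 6.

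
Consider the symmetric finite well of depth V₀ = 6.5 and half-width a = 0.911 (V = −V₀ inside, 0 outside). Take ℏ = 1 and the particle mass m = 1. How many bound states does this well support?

N = 3

The dimensionless depth is z₀ = a√(2mV₀)/ℏ = 0.911 × √(13.00) = 3.285.
A new bound state (alternating even/odd) appears each time z₀ passes a multiple of π/2, so N = ⌊2z₀/π⌋ + 1 = ⌊2.091⌋ + 1 = 3.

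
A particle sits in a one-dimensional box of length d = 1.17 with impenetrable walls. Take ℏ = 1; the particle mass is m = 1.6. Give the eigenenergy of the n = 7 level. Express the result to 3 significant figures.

E = 110

The infinite-well eigenfunctions ψ_n = √(2/d) sin(nπx/d) vanish at both walls, giving E_n = n²π²ℏ²/(2md²).
E_7 = 7² × π² / (2 × 1.6 × 1.17²) = 110.4.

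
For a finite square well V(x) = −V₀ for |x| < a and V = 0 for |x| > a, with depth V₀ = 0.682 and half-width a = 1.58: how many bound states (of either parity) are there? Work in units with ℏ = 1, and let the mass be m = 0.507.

N = 1

Define the well-strength parameter z₀ = (a/ℏ)√(2mV₀) = 1.58 × √(2·0.507·0.682) = 1.314.
The even/odd transcendental equations gain one root per π/2 in z₀, giving N = 1 + ⌊2z₀/π⌋ = 1 + ⌊0.8365⌋ = 1.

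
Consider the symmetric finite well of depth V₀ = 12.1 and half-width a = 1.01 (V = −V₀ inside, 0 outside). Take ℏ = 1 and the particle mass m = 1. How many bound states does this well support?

N = 4

The dimensionless depth is z₀ = a√(2mV₀)/ℏ = 1.01 × √(24.20) = 4.969.
A new bound state (alternating even/odd) appears each time z₀ passes a multiple of π/2, so N = ⌊2z₀/π⌋ + 1 = ⌊3.163⌋ + 1 = 4.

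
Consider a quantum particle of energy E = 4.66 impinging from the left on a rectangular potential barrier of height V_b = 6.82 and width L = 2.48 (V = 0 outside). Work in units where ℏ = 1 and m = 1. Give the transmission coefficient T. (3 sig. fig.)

E < V_b: inside the barrier ψ ∝ e^{±κx} with κ = √(2m(V_b − E))/ℏ = 2.078.
κL = 5.155, sinh(κL) = 86.61.
The exact tunnelling result is T⁻¹ = 1 + V_b² sinh²(κL) / [4E(V_b − E)] = 8667, so T = 0.000115.

T = 0.000115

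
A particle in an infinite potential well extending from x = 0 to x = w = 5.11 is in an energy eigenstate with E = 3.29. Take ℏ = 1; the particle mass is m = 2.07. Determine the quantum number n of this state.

From E_n = n²π²ℏ²/(2mw²) invert to n = √(2mw²E)/(πℏ).
n = (5.11/π) × √(2 × 2.07 × 3.29) = 6.003 → n = 6.

n = 6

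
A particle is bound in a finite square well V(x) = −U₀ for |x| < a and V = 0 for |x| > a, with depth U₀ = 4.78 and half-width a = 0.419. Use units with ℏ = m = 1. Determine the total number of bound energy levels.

N = 1

The dimensionless depth is z₀ = a√(2mU₀)/ℏ = 0.419 × √(9.560) = 1.296.
A new bound state (alternating even/odd) appears each time z₀ passes a multiple of π/2, so N = ⌊2z₀/π⌋ + 1 = ⌊0.8248⌋ + 1 = 1.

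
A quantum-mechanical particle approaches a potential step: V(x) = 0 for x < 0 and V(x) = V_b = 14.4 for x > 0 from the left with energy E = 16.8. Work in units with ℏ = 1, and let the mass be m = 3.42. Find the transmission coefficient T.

On each side the TISE gives plane waves with k = √(2m(E − V))/ℏ: k₁ = √(2·3.42·16.8) = 10.72, k₂ = √(2·3.42·2.4) = 4.052.
Matching ψ and ψ′ at x = 0 gives r = (k₁ − k₂)/(k₁ + k₂), so R = r² = 0.2038 and T = 1 − R = 0.7962.

T = 0.796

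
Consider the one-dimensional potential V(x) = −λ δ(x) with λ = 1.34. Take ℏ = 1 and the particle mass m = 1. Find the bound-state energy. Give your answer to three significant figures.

The bound state is ψ(x) = √κ e^{−κ|x|}. The derivative jump ψ'(0⁺) − ψ'(0⁻) = −(2mλ/ℏ²)ψ(0) fixes κ = mλ/ℏ² = 1.340.
Then E = −ℏ²κ²/(2m) = −mλ²/(2ℏ²) = -0.8978.

E = -0.898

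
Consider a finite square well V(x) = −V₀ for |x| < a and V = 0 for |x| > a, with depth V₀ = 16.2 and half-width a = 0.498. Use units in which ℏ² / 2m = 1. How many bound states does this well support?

N = 2

The dimensionless depth is z₀ = a√(2mV₀)/ℏ = 0.498 × √(16.20) = 2.004.
The even/odd transcendental equations gain one root per π/2 in z₀, giving N = 1 + ⌊2z₀/π⌋ = 1 + ⌊1.276⌋ = 2.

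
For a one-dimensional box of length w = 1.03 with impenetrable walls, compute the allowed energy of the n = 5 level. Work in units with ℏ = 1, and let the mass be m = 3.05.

Requiring ψ(0) = ψ(w) = 0 quantises k = nπ/w, hence E_n = ℏ²k²/2m = n²π²ℏ²/(2mw²).
E_5 = 5² × π² / (2 × 3.05 × 1.03²) = 38.13.

E = 38.1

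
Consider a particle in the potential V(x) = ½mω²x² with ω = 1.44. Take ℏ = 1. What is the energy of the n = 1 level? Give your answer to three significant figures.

Using E_n = (n + ½)ℏω: E_1 = 1.5 × 1.44 = 2.160.

E = 2.16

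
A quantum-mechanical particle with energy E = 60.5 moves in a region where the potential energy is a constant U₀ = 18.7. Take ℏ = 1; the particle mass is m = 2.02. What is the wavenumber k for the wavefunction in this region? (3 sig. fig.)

With E > U₀ the solution is oscillatory, ψ ∝ e^{±ikx} with k = √(2m(E − U₀))/ℏ.
k = √(2 × 2.02 × 41.8) = 13.00.

k = 13.0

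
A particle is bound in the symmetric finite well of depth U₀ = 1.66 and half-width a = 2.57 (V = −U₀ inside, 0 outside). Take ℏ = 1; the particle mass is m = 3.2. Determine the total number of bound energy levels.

The dimensionless depth is z₀ = a√(2mU₀)/ℏ = 2.57 × √(10.62) = 8.377.
A new bound state (alternating even/odd) appears each time z₀ passes a multiple of π/2, so N = ⌊2z₀/π⌋ + 1 = ⌊5.333⌋ + 1 = 6.

N = 6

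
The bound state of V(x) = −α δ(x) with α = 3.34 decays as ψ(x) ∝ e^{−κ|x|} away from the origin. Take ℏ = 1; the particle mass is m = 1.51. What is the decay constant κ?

κ = 5.04

Integrate −(ℏ²/2m)ψ'' − αδ(x)ψ = Eψ from −ε to +ε: the ψ'' term gives ψ'(0⁺) − ψ'(0⁻) and the δ term gives −(2mα/ℏ²)ψ(0).
With ψ ∝ e^{−κ|x|} this yields −2κ = −2mα/ℏ², so κ = mα/ℏ² = 5.043.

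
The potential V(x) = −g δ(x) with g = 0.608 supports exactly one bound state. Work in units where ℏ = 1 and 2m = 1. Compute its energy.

E = -0.0924

The bound state is ψ(x) = √κ e^{−κ|x|}. The derivative jump ψ'(0⁺) − ψ'(0⁻) = −(2mg/ℏ²)ψ(0) fixes κ = mg/ℏ² = 0.3040.
Then E = −ℏ²κ²/(2m) = −mg²/(2ℏ²) = -0.09242.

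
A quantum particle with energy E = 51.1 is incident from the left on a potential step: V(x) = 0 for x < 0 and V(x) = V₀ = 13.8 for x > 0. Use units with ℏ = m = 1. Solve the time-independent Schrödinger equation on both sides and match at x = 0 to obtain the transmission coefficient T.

T = 0.994

On each side the TISE gives plane waves with k = √(2m(E − V))/ℏ: k₁ = √(2·1·51.1) = 10.11, k₂ = √(2·1·37.3) = 8.637.
Continuity of ψ and ψ′ at the step yields the reflection amplitude r = (k₁ − k₂)/(k₁ + k₂) = 0.07854; thus R = |r|² = 0.006168, T = 0.9938.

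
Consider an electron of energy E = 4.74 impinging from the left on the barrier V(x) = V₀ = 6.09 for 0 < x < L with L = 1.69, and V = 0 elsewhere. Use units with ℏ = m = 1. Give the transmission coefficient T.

T = 0.0107

E < V₀: inside the barrier ψ ∝ e^{±κx} with κ = √(2m(V₀ − E))/ℏ = 1.643.
κL = 2.777, sinh(κL) = 8.004.
The exact tunnelling result is T⁻¹ = 1 + V₀² sinh²(κL) / [4E(V₀ − E)] = 93.82, so T = 0.0107.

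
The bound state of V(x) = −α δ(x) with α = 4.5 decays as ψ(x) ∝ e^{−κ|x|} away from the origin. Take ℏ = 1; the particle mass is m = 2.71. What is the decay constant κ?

κ = 12.2

Integrate −(ℏ²/2m)ψ'' − αδ(x)ψ = Eψ from −ε to +ε: the ψ'' term gives ψ'(0⁺) − ψ'(0⁻) and the δ term gives −(2mα/ℏ²)ψ(0).
With ψ ∝ e^{−κ|x|} this yields −2κ = −2mα/ℏ², so κ = mα/ℏ² = 12.20.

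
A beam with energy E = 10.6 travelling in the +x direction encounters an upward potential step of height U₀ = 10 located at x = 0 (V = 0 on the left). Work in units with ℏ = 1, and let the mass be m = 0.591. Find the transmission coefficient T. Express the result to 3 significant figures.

The wavenumbers are k₁ = √(2mE)/ℏ = 3.540 on the left and k₂ = √(2m(E − U₀))/ℏ = 0.8421 on the right.
Matching ψ and ψ′ at x = 0 gives r = (k₁ − k₂)/(k₁ + k₂), so R = r² = 0.3790 and T = 1 − R = 0.6210.

T = 0.621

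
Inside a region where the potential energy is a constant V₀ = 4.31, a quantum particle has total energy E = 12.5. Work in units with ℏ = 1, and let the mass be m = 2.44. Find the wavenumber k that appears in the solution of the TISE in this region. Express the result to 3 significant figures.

With E > V₀ the solution is oscillatory, ψ ∝ e^{±ikx} with k = √(2m(E − V₀))/ℏ.
k = √(2 × 2.44 × 8.19) = 6.322.

k = 6.32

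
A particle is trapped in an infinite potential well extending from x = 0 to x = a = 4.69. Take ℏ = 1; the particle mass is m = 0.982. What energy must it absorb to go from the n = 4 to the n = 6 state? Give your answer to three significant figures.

ΔE = 4.57

E_n = n²π²ℏ²/(2ma²), so ΔE = (6² − 4²) π²ℏ²/(2ma²).
ΔE = 20 × π² / (2 × 0.982 × 4.69²) = 4.569.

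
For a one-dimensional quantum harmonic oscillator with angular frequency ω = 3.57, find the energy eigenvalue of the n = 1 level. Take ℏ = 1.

Using E_n = (n + ½)ℏω: E_1 = 1.5 × 3.57 = 5.355.

E = 5.36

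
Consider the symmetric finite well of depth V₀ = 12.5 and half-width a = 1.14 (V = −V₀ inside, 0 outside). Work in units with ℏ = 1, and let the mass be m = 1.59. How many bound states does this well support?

The dimensionless depth is z₀ = a√(2mV₀)/ℏ = 1.14 × √(39.75) = 7.187.
A new bound state (alternating even/odd) appears each time z₀ passes a multiple of π/2, so N = ⌊2z₀/π⌋ + 1 = ⌊4.576⌋ + 1 = 5.

N = 5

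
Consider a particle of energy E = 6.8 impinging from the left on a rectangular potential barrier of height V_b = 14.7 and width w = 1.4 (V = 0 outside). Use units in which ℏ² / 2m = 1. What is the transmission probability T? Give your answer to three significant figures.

T = 0.00152

E < V_b: inside the barrier ψ ∝ e^{±κx} with κ = √(2m(V_b − E))/ℏ = 2.811.
κw = 3.935, sinh(κw) = 25.57.
Matching ψ, ψ′ at both faces gives T = [1 + V_b² sinh²(κw) / (4E(V_b − E))]⁻¹ = 1/658.5 = 0.00152.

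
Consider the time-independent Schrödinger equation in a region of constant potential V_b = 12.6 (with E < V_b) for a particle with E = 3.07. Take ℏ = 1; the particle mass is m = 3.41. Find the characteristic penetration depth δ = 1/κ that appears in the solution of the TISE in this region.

δ = 0.124

Since E < V_b the TISE in this region is ψ'' = κ²ψ with κ = √(2m(V_b − E))/ℏ.
κ = √(2 × 3.41 × 9.53) = 8.062. The penetration depth is δ = 1/κ = 0.124.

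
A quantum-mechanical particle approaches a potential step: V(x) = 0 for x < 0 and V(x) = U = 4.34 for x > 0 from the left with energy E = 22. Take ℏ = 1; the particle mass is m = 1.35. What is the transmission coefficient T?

T = 0.997

On each side the TISE gives plane waves with k = √(2m(E − V))/ℏ: k₁ = √(2·1.35·22) = 7.707, k₂ = √(2·1.35·17.66) = 6.905.
Continuity of ψ and ψ′ at the step yields the reflection amplitude r = (k₁ − k₂)/(k₁ + k₂) = 0.05488; thus R = |r|² = 0.003012, T = 0.9970.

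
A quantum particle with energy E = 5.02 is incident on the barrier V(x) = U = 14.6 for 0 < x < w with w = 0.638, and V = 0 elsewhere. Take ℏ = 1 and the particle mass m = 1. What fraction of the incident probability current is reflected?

R = 0.987

Since E < U the interior solution is evanescent with decay constant κ = √(2m(U − E))/ℏ = 4.377.
κw = 2.793, sinh(κw) = 8.132.
Matching ψ, ψ′ at both faces gives T = [1 + U² sinh²(κw) / (4E(U − E))]⁻¹ = 1/74.27 = 0.0135.
R = 1 − T = 0.987.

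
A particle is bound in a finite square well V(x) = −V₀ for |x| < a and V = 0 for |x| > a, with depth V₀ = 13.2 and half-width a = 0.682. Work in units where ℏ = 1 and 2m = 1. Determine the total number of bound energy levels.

The dimensionless depth is z₀ = a√(2mV₀)/ℏ = 0.682 × √(13.20) = 2.478.
The even/odd transcendental equations gain one root per π/2 in z₀, giving N = 1 + ⌊2z₀/π⌋ = 1 + ⌊1.577⌋ = 2.

N = 2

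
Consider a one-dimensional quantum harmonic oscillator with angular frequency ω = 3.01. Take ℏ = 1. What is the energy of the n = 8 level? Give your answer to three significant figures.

The oscillator eigenvalues are E_n = ℏω(n + ½), so E_8 = 3.01 × 8.5 = 25.59.

E = 25.6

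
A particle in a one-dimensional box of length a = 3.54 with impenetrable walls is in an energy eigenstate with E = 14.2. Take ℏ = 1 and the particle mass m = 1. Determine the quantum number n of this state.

For an infinite well E_n = n²π²ℏ²/(2ma²), so n = (a/πℏ)√(2mE).
n = (3.54/π) × √(2 × 1 × 14.2) = 6.005 → n = 6.

n = 6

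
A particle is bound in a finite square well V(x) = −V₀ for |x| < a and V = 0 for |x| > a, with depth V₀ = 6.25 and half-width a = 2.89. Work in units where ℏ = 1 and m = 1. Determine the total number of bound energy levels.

N = 7

Define the well-strength parameter z₀ = (a/ℏ)√(2mV₀) = 2.89 × √(2·1·6.25) = 10.22.
The even/odd transcendental equations gain one root per π/2 in z₀, giving N = 1 + ⌊2z₀/π⌋ = 1 + ⌊6.505⌋ = 7.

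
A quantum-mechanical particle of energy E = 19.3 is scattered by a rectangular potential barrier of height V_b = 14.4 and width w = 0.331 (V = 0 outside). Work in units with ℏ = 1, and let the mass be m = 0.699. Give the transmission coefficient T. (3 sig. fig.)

T = 0.759

E > V_b: inside the barrier k₂ = √(2m(E − V_b))/ℏ = 2.617, k₂w = 0.8663.
Matching at both interfaces gives T⁻¹ = 1 + V_b² sin²(k₂w) / [4E(E − V_b)] = 1.318, hence T = 0.759.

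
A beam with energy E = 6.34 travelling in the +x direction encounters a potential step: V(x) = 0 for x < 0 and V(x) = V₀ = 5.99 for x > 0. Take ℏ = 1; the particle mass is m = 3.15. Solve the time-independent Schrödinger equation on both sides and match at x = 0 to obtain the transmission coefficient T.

T = 0.616

The wavenumbers are k₁ = √(2mE)/ℏ = 6.320 on the left and k₂ = √(2m(E − V₀))/ℏ = 1.485 on the right.
Matching ψ and ψ′ at x = 0 gives r = (k₁ − k₂)/(k₁ + k₂), so R = r² = 0.3838 and T = 1 − R = 0.6162.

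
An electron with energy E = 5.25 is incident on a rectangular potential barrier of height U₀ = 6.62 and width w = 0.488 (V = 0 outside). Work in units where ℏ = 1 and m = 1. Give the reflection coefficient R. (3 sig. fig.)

E < U₀: inside the barrier ψ ∝ e^{±κx} with κ = √(2m(U₀ − E))/ℏ = 1.655.
κw = 0.8078, sinh(κw) = 0.8985.
Matching ψ, ψ′ at both faces gives T = [1 + U₀² sinh²(κw) / (4E(U₀ − E))]⁻¹ = 1/2.230 = 0.448.
R = 1 − T = 0.552.

R = 0.552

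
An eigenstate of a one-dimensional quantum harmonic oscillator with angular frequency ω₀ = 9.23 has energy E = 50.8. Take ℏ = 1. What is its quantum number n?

n = 5

Invert E_n = (n + ½)ℏω₀: n = E/ℏω₀ − ½ = 5.004, so n = 5.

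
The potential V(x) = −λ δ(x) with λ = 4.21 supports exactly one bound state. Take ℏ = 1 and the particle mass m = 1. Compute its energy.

E = -8.86

The bound state is ψ(x) = √κ e^{−κ|x|}. The derivative jump ψ'(0⁺) − ψ'(0⁻) = −(2mλ/ℏ²)ψ(0) fixes κ = mλ/ℏ² = 4.210.
Then E = −ℏ²κ²/(2m) = −mλ²/(2ℏ²) = -8.862.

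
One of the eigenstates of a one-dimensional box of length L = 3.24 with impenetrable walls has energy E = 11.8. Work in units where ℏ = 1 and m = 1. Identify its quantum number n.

From E_n = n²π²ℏ²/(2mL²) invert to n = √(2mL²E)/(πℏ).
n = (3.24/π) × √(2 × 1 × 11.8) = 5.010 → n = 5.

n = 5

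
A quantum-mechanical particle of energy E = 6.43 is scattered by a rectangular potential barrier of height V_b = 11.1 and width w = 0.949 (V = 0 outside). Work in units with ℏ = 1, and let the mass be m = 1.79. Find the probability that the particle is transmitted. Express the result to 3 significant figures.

T = 0.00166

Since E < V_b the interior solution is evanescent with decay constant κ = √(2m(V_b − E))/ℏ = 4.089.
κw = 3.880, sinh(κw) = 24.21.
Matching ψ, ψ′ at both faces gives T = [1 + V_b² sinh²(κw) / (4E(V_b − E))]⁻¹ = 1/602.2 = 0.00166.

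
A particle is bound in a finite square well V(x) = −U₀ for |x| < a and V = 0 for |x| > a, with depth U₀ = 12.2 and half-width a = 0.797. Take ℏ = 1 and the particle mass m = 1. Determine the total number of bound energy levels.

N = 3

Define the well-strength parameter z₀ = (a/ℏ)√(2mU₀) = 0.797 × √(2·1·12.2) = 3.937.
A new bound state (alternating even/odd) appears each time z₀ passes a multiple of π/2, so N = ⌊2z₀/π⌋ + 1 = ⌊2.506⌋ + 1 = 3.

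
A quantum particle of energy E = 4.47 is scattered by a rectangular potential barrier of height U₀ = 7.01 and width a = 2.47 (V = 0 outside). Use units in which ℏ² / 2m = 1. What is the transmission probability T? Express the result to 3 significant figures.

E < U₀: inside the barrier ψ ∝ e^{±κx} with κ = √(2m(U₀ − E))/ℏ = 1.594.
κa = 3.937, sinh(κa) = 25.61.
The exact tunnelling result is T⁻¹ = 1 + U₀² sinh²(κa) / [4E(U₀ − E)] = 710.7, so T = 0.00141.

T = 0.00141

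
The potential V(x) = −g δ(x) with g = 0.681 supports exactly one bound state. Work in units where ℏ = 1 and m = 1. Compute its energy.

The bound state is ψ(x) = √κ e^{−κ|x|}. The derivative jump ψ'(0⁺) − ψ'(0⁻) = −(2mg/ℏ²)ψ(0) fixes κ = mg/ℏ² = 0.6810.
Then E = −ℏ²κ²/(2m) = −mg²/(2ℏ²) = -0.2319.

E = -0.232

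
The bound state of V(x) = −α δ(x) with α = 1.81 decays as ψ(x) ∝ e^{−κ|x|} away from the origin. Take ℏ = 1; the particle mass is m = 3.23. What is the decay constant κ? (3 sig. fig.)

κ = 5.85

Integrating the TISE across x = 0 gives the cusp condition ψ'(0⁺) − ψ'(0⁻) = −(2mα/ℏ²)ψ(0).
With ψ ∝ e^{−κ|x|} this yields −2κ = −2mα/ℏ², so κ = mα/ℏ² = 5.846.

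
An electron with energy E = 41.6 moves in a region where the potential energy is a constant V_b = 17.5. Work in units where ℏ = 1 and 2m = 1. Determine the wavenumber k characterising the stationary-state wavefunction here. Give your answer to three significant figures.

k = 4.91

With E > V_b the solution is oscillatory, ψ ∝ e^{±ikx} with k = √(2m(E − V_b))/ℏ.
k = √(2 × 0.5 × 24.1) = 4.909.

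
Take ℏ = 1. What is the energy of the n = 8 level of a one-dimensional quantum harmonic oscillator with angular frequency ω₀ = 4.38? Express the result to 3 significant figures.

The oscillator eigenvalues are E_n = ℏω₀(n + ½), so E_8 = 4.38 × 8.5 = 37.23.

E = 37.2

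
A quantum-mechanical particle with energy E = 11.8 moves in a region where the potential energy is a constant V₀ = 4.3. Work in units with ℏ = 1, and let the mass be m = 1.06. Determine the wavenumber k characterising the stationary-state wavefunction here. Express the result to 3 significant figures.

k = 3.99

With E > V₀ the solution is oscillatory, ψ ∝ e^{±ikx} with k = √(2m(E − V₀))/ℏ.
k = √(2 × 1.06 × 7.5) = 3.987.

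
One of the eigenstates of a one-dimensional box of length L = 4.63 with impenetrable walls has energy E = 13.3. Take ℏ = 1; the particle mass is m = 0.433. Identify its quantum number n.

n = 5

From E_n = n²π²ℏ²/(2mL²) invert to n = √(2mL²E)/(πℏ).
n = (4.63/π) × √(2 × 0.433 × 13.3) = 5.002 → n = 5.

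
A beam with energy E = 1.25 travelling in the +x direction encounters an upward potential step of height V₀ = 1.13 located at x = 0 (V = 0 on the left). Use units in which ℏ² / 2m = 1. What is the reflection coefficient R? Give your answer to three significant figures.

R = 0.278

On each side the TISE gives plane waves with k = √(2m(E − V))/ℏ: k₁ = √(2·½·1.25) = 1.118, k₂ = √(2·½·0.12) = 0.3464.
Continuity of ψ and ψ′ at the step yields the reflection amplitude r = (k₁ − k₂)/(k₁ + k₂) = 0.5269; thus R = |r|² = 0.2776, T = 0.7224.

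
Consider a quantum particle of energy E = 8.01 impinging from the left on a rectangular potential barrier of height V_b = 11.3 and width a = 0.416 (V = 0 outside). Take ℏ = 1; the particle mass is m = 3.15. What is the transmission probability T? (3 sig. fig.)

T = 0.0726

E < V_b: inside the barrier ψ ∝ e^{±κx} with κ = √(2m(V_b − E))/ℏ = 4.553.
κa = 1.894, sinh(κa) = 3.247.
Matching ψ, ψ′ at both faces gives T = [1 + V_b² sinh²(κa) / (4E(V_b − E))]⁻¹ = 1/13.77 = 0.0726.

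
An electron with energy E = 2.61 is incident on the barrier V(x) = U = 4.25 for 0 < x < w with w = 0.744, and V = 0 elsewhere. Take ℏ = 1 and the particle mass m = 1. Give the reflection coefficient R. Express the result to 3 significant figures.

Since E < U the interior solution is evanescent with decay constant κ = √(2m(U − E))/ℏ = 1.811.
κw = 1.347, sinh(κw) = 1.794.
Matching ψ, ψ′ at both faces gives T = [1 + U² sinh²(κw) / (4E(U − E))]⁻¹ = 1/4.395 = 0.228.
R = 1 − T = 0.772.

R = 0.772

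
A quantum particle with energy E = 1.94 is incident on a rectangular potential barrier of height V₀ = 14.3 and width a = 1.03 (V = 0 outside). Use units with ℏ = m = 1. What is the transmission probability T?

T = 0.0000669

Since E < V₀ the interior solution is evanescent with decay constant κ = √(2m(V₀ − E))/ℏ = 4.972.
κa = 5.121, sinh(κa) = 83.76.
Matching ψ, ψ′ at both faces gives T = [1 + V₀² sinh²(κa) / (4E(V₀ − E))]⁻¹ = 1/14960 = 0.0000669.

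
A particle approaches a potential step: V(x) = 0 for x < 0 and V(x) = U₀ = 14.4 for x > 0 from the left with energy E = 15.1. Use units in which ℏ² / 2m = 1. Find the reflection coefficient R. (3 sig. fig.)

R = 0.417

The wavenumbers are k₁ = √(2mE)/ℏ = 3.886 on the left and k₂ = √(2m(E − U₀))/ℏ = 0.8367 on the right.
Matching ψ and ψ′ at x = 0 gives r = (k₁ − k₂)/(k₁ + k₂), so R = r² = 0.4169 and T = 1 − R = 0.5831.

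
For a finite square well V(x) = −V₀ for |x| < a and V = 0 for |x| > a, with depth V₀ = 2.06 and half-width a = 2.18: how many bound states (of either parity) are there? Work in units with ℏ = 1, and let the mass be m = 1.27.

N = 4

Define the well-strength parameter z₀ = (a/ℏ)√(2mV₀) = 2.18 × √(2·1.27·2.06) = 4.987.
A new bound state (alternating even/odd) appears each time z₀ passes a multiple of π/2, so N = ⌊2z₀/π⌋ + 1 = ⌊3.175⌋ + 1 = 4.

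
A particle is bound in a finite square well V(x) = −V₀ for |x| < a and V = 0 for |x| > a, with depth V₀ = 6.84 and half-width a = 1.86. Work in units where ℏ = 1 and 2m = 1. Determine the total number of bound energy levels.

N = 4

Define the well-strength parameter z₀ = (a/ℏ)√(2mV₀) = 1.86 × √(2·0.5·6.84) = 4.865.
The even/odd transcendental equations gain one root per π/2 in z₀, giving N = 1 + ⌊2z₀/π⌋ = 1 + ⌊3.097⌋ = 4.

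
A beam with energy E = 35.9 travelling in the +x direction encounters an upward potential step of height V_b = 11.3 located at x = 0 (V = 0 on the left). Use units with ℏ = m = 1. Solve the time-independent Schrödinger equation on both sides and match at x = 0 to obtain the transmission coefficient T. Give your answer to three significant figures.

On each side the TISE gives plane waves with k = √(2m(E − V))/ℏ: k₁ = √(2·1·35.9) = 8.473, k₂ = √(2·1·24.6) = 7.014.
Continuity of ψ and ψ′ at the step yields the reflection amplitude r = (k₁ − k₂)/(k₁ + k₂) = 0.09422; thus R = |r|² = 0.008877, T = 0.9911.

T = 0.991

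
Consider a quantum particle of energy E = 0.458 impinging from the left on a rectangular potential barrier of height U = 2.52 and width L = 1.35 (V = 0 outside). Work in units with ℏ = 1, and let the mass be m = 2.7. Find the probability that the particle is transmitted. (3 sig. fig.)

Since E < U the interior solution is evanescent with decay constant κ = √(2m(U − E))/ℏ = 3.337.
κL = 4.505, sinh(κL) = 45.22.
The exact tunnelling result is T⁻¹ = 1 + U² sinh²(κL) / [4E(U − E)] = 3438, so T = 0.000291.

T = 0.000291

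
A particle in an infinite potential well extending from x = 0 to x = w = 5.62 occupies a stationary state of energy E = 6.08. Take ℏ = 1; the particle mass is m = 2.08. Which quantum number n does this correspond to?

n = 9

For an infinite well E_n = n²π²ℏ²/(2mw²), so n = (w/πℏ)√(2mE).
n = (5.62/π) × √(2 × 2.08 × 6.08) = 8.997 → n = 9.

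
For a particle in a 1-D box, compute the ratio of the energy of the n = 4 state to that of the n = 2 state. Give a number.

4

E_n = n²π²ℏ²/(2mL²) so the ratio is n₂²/n₁² = 16/4 = 4.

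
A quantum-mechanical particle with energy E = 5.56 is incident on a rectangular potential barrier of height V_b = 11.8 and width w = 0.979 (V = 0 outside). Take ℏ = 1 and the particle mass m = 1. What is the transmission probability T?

T = 0.00394

Since E < V_b the interior solution is evanescent with decay constant κ = √(2m(V_b − E))/ℏ = 3.533.
κw = 3.459, sinh(κw) = 15.87.
The exact tunnelling result is T⁻¹ = 1 + V_b² sinh²(κw) / [4E(V_b − E)] = 253.7, so T = 0.00394.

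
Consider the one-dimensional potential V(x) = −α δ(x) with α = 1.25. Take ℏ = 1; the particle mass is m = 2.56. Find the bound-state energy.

E = -2.00

For x ≠ 0 the bound state is ψ ∝ e^{−κ|x|}; integrating the TISE across the delta gives the cusp condition 2κ = 2mα/ℏ², so κ = 3.200.
Then E = −ℏ²κ²/(2m) = −mα²/(2ℏ²) = -2.000.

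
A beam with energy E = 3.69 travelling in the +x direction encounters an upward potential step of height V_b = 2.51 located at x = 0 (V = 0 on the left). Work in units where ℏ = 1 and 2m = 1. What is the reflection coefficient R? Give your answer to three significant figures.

The wavenumbers are k₁ = √(2mE)/ℏ = 1.921 on the left and k₂ = √(2m(E − V_b))/ℏ = 1.086 on the right.
Matching ψ and ψ′ at x = 0 gives r = (k₁ − k₂)/(k₁ + k₂), so R = r² = 0.07704 and T = 1 − R = 0.9230.

R = 0.0770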